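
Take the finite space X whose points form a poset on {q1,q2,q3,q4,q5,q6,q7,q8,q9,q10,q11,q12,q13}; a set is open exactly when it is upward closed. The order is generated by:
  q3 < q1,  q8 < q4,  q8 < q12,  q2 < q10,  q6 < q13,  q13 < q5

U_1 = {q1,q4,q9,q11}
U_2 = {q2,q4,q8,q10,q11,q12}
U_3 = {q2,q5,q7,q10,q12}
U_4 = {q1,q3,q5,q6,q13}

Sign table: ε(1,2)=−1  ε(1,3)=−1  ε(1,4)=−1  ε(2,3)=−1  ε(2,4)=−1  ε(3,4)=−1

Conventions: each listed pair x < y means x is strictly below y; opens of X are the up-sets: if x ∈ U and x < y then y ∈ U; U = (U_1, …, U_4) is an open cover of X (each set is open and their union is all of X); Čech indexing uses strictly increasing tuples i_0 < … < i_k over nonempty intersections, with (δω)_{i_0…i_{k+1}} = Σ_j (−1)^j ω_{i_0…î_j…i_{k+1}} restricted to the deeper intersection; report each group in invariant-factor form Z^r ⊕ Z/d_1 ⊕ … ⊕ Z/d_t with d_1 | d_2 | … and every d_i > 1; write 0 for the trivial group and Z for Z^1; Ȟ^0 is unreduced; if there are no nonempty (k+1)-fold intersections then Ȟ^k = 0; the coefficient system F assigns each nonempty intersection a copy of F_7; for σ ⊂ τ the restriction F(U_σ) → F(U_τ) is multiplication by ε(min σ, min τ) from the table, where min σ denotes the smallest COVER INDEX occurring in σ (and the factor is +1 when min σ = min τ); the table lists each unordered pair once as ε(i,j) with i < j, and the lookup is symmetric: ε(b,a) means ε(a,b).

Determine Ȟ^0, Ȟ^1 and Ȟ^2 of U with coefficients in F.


Ȟ^0(U;F) ≅ Z/7, Ȟ^1(U;F) ≅ Z/7 and Ȟ^2(U;F) ≅ 0

nerve of the cover:
  U12={q4,q11} U14={q1} U23={q2,q10,q12} U34={q5}
C dims 4,4; δ0: rk_F7 3
Ȟ^0 = (4 − 3) − 0 = 1, so Ȟ^0 ≅ Z/7
Ȟ^1 = (4 − 0) − 3 = 1, so Ȟ^1 ≅ Z/7
Ȟ^2 = (0 − 0) − 0 = 0, so Ȟ^2 ≅ 0


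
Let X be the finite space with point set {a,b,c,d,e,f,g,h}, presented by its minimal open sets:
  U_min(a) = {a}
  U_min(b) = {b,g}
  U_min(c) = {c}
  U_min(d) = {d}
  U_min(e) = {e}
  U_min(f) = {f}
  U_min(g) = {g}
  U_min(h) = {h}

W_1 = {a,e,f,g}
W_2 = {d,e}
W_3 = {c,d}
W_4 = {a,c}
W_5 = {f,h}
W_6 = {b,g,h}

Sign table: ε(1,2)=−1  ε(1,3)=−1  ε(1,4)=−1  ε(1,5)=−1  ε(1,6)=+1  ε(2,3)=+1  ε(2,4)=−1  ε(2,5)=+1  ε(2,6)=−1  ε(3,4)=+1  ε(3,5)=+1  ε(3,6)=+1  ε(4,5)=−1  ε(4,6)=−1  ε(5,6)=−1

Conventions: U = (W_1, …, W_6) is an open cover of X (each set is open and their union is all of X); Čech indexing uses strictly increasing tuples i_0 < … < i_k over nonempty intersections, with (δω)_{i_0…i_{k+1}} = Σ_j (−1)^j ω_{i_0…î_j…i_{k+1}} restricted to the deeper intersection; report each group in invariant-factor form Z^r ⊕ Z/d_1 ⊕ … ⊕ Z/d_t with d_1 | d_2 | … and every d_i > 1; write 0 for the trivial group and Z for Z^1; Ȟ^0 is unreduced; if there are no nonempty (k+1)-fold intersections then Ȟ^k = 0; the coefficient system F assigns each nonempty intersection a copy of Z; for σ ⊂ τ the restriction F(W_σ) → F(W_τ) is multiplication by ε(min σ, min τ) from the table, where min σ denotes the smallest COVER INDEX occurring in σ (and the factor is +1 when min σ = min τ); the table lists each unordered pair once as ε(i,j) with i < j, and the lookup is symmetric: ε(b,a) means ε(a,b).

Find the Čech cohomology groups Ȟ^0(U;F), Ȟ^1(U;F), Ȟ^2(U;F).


nerve simplices:
  W12={e} W14={a} W15={f} W16={g} W23={d} W34={c} W56={h}
C dims 6,7; δ0: rk 5, SNF 1^5
degree 0: 6−5−0 = 1 → Ȟ^0 ≅ Z
degree 1: 7−0−5 = 2 → Ȟ^1 ≅ Z^2
degree 2: 0−0−0 = 0 → Ȟ^2 ≅ 0

Ȟ^0 = Z; Ȟ^1 = Z^2; Ȟ^2 = 0


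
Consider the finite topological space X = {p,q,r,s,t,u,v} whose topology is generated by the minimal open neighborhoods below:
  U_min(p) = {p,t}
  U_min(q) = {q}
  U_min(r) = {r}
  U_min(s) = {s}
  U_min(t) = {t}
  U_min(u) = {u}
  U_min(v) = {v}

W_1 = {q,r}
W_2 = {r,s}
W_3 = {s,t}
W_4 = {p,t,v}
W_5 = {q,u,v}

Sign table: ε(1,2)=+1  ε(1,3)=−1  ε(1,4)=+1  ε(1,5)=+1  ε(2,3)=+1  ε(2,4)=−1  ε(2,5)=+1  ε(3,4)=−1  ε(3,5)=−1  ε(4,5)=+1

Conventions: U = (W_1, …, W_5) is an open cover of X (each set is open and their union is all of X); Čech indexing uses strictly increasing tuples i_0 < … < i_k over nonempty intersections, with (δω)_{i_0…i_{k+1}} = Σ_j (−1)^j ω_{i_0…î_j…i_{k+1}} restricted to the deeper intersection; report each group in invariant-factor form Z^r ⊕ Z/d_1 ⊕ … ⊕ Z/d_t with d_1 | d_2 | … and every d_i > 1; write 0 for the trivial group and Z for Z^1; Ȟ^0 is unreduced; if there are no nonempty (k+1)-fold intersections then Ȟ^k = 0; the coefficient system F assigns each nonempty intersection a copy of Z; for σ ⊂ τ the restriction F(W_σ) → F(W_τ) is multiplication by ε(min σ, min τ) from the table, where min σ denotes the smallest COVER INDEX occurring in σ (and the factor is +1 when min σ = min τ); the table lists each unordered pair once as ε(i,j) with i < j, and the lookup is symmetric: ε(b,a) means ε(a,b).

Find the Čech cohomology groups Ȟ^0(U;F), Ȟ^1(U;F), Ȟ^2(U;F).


nerve of the cover:
  W12={r} W15={q} W23={s} W34={t} W45={v}
C dims 5,5; δ0: rk 5, SNF 1^4·2
Ȟ^0 = (5 − 5) − 0 = 0, so Ȟ^0 ≅ 0
Ȟ^1 = (5 − 0) − 5 = 0 plus torsion [2], so Ȟ^1 ≅ Z/2
Ȟ^2 = (0 − 0) − 0 = 0, so Ȟ^2 ≅ 0

Ȟ^0 ≅ 0,  Ȟ^1 ≅ Z/2,  Ȟ^2 ≅ 0


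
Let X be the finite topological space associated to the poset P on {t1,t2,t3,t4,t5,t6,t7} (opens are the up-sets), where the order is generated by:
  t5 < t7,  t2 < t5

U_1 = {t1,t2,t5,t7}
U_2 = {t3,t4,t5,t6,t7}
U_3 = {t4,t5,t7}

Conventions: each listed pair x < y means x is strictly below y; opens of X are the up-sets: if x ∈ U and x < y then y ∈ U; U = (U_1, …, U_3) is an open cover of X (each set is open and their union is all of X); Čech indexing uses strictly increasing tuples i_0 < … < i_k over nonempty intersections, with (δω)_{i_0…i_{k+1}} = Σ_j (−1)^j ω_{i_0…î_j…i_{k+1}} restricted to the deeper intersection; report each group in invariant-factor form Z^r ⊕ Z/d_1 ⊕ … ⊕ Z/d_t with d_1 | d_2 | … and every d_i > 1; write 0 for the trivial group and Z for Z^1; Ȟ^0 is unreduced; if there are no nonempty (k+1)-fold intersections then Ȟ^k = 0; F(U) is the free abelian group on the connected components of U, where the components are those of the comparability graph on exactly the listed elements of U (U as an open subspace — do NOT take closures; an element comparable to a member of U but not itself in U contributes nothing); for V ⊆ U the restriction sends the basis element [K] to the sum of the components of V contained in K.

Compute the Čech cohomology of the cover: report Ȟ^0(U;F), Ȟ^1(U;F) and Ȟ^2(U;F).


Ȟ^0(U;F) ≅ Z^5, Ȟ^1(U;F) ≅ 0, Ȟ^2(U;F) ≅ 0

intersection data:
  U12={t5,t7} U13={t5,t7} U23={t4,t5,t7}
  U123={t5,t7}
components per intersection:
  U1: {t1} {t2,t5,t7}
  U2: {t3} {t4} {t5,t7} {t6}
  U3: {t4} {t5,t7}
  U12: {t5,t7}
  U13: {t5,t7}
  U23: {t4} {t5,t7}
  U123: {t5,t7}
C dims 8,4,1; δ0: rk 3, SNF 1^3; δ1: rk 1, SNF 1^1
Ȟ^0 = (8 − 3) − 0 = 5, so Ȟ^0 ≅ Z^5
Ȟ^1 = (4 − 1) − 3 = 0, so Ȟ^1 ≅ 0
Ȟ^2 = (1 − 0) − 1 = 0, so Ȟ^2 ≅ 0


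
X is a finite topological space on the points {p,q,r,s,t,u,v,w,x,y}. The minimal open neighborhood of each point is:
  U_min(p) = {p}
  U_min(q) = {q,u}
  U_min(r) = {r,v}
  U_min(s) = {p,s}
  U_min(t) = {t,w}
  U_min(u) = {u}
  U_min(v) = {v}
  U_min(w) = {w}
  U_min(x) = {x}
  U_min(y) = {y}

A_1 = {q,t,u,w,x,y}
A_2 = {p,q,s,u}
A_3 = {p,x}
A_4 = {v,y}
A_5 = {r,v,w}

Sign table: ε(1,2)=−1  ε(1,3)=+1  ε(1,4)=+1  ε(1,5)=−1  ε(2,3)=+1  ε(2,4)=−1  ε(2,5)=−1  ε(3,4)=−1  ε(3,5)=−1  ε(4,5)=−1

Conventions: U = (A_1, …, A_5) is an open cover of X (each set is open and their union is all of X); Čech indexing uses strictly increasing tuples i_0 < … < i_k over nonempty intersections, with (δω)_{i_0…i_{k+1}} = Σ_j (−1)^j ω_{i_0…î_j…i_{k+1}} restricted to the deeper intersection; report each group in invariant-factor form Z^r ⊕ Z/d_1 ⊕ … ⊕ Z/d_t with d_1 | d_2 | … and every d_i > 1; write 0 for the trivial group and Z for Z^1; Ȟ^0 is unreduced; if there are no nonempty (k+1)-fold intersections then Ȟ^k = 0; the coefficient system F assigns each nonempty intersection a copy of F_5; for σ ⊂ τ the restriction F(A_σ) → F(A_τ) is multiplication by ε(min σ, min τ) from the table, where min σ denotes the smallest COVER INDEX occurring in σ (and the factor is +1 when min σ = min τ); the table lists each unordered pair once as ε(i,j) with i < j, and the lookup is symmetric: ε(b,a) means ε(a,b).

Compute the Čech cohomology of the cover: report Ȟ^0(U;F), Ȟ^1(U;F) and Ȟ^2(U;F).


Ȟ^0 ≅ 0, Ȟ^1 ≅ Z/5, Ȟ^2 ≅ 0

nerve of the cover:
  A12={q,u} A13={x} A14={y} A15={w} A23={p} A45={v}
C dims 5,6; δ0: rk_F5 5
Ȟ^0 = (5 − 5) − 0 = 0, so Ȟ^0 ≅ 0
Ȟ^1 = (6 − 0) − 5 = 1, so Ȟ^1 ≅ Z/5
Ȟ^2 = (0 − 0) − 0 = 0, so Ȟ^2 ≅ 0


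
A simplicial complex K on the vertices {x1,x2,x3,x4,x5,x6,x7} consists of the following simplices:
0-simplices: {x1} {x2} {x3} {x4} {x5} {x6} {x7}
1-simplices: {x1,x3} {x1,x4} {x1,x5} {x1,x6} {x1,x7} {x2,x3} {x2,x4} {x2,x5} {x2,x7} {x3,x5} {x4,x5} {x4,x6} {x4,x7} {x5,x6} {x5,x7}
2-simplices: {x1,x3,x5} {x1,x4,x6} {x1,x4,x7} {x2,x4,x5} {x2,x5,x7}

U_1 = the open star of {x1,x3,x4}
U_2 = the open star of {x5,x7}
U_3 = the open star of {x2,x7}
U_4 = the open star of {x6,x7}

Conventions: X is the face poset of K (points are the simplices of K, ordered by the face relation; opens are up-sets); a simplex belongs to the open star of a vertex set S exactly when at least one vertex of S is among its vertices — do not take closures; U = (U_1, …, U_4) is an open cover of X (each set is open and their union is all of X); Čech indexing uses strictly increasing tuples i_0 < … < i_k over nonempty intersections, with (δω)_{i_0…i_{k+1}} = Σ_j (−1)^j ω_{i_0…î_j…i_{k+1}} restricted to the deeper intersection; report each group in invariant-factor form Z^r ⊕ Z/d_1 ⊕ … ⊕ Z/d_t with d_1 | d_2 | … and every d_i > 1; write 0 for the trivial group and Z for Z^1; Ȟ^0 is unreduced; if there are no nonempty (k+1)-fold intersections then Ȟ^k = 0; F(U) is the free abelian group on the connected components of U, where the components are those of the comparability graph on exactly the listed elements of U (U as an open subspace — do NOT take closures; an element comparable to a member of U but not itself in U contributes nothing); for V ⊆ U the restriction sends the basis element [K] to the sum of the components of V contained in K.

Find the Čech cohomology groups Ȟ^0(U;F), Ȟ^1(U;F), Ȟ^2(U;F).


cover nerve:
  U1={{x1},{x3},{x4},{x1,x3},{x1,x4},{x1,x5},{x1,x6},{x1,x7},{x2,x3},{x2,x4},{x3,x5},{x4,x5},{x4,x6},{x4,x7},{x1,x3,x5},{x1,x4,x6},{x1,x4,x7},{x2,x4,x5}} U2={{x5},{x7},{x1,x5},{x1,x7},{x2,x5},{x2,x7},{x3,x5},{x4,x5},{x4,x7},{x5,x6},{x5,x7},{x1,x3,x5},{x1,x4,x7},{x2,x4,x5},{x2,x5,x7}} U3={{x2},{x7},{x1,x7},{x2,x3},{x2,x4},{x2,x5},{x2,x7},{x4,x7},{x5,x7},{x1,x4,x7},{x2,x4,x5},{x2,x5,x7}} U4={{x6},{x7},{x1,x6},{x1,x7},{x2,x7},{x4,x6},{x4,x7},{x5,x6},{x5,x7},{x1,x4,x6},{x1,x4,x7},{x2,x5,x7}}
  U12={{x1,x5},{x1,x7},{x3,x5},{x4,x5},{x4,x7},{x1,x3,x5},{x1,x4,x7},{x2,x4,x5}} U13={{x1,x7},{x2,x3},{x2,x4},{x4,x7},{x1,x4,x7},{x2,x4,x5}} U14={{x1,x6},{x1,x7},{x4,x6},{x4,x7},{x1,x4,x6},{x1,x4,x7}} U23={{x7},{x1,x7},{x2,x5},{x2,x7},{x4,x7},{x5,x7},{x1,x4,x7},{x2,x4,x5},{x2,x5,x7}} U24={{x7},{x1,x7},{x2,x7},{x4,x7},{x5,x6},{x5,x7},{x1,x4,x7},{x2,x5,x7}} U34={{x7},{x1,x7},{x2,x7},{x4,x7},{x5,x7},{x1,x4,x7},{x2,x5,x7}}
  U123={{x1,x7},{x4,x7},{x1,x4,x7},{x2,x4,x5}} U124={{x1,x7},{x4,x7},{x1,x4,x7}} U134={{x1,x7},{x4,x7},{x1,x4,x7}} U234={{x7},{x1,x7},{x2,x7},{x4,x7},{x5,x7},{x1,x4,x7},{x2,x5,x7}}
  U1234={{x1,x7},{x4,x7},{x1,x4,x7}}
components per intersection:
  U1: {{x1},{x3},{x4},{x1,x3},{x1,x4},{x1,x5},{x1,x6},{x1,x7},{x2,x3},{x2,x4},{x3,x5},{x4,x5},{x4,x6},{x4,x7},{x1,x3,x5},{x1,x4,x6},{x1,x4,x7},{x2,x4,x5}}
  U2: {{x5},{x7},{x1,x5},{x1,x7},{x2,x5},{x2,x7},{x3,x5},{x4,x5},{x4,x7},{x5,x6},{x5,x7},{x1,x3,x5},{x1,x4,x7},{x2,x4,x5},{x2,x5,x7}}
  U3: {{x2},{x7},{x1,x7},{x2,x3},{x2,x4},{x2,x5},{x2,x7},{x4,x7},{x5,x7},{x1,x4,x7},{x2,x4,x5},{x2,x5,x7}}
  U4: {{x6},{x1,x6},{x4,x6},{x5,x6},{x1,x4,x6}} {{x7},{x1,x7},{x2,x7},{x4,x7},{x5,x7},{x1,x4,x7},{x2,x5,x7}}
  U12: {{x1,x5},{x3,x5},{x1,x3,x5}} {{x1,x7},{x4,x7},{x1,x4,x7}} {{x4,x5},{x2,x4,x5}}
  U13: {{x1,x7},{x4,x7},{x1,x4,x7}} {{x2,x3}} {{x2,x4},{x2,x4,x5}}
  U14: {{x1,x6},{x4,x6},{x1,x4,x6}} {{x1,x7},{x4,x7},{x1,x4,x7}}
  U23: {{x7},{x1,x7},{x2,x5},{x2,x7},{x4,x7},{x5,x7},{x1,x4,x7},{x2,x4,x5},{x2,x5,x7}}
  U24: {{x7},{x1,x7},{x2,x7},{x4,x7},{x5,x7},{x1,x4,x7},{x2,x5,x7}} {{x5,x6}}
  U34: {{x7},{x1,x7},{x2,x7},{x4,x7},{x5,x7},{x1,x4,x7},{x2,x5,x7}}
  U123: {{x1,x7},{x4,x7},{x1,x4,x7}} {{x2,x4,x5}}
  U124: {{x1,x7},{x4,x7},{x1,x4,x7}}
  U134: {{x1,x7},{x4,x7},{x1,x4,x7}}
  U234: {{x7},{x1,x7},{x2,x7},{x4,x7},{x5,x7},{x1,x4,x7},{x2,x5,x7}}
  U1234: {{x1,x7},{x4,x7},{x1,x4,x7}}
C dims 5,12,5,1; δ0: rk 4, SNF 1^4; δ1: rk 4, SNF 1^4; δ2: rk 1, SNF 1^1
Ȟ^0: (5−4)−0=1 ⇒ Z
Ȟ^1: (12−4)−4=4 ⇒ Z^4
Ȟ^2: (5−1)−4=0 ⇒ 0

Ȟ^0(U;F) ≅ Z, Ȟ^1(U;F) ≅ Z^4, Ȟ^2(U;F) ≅ 0


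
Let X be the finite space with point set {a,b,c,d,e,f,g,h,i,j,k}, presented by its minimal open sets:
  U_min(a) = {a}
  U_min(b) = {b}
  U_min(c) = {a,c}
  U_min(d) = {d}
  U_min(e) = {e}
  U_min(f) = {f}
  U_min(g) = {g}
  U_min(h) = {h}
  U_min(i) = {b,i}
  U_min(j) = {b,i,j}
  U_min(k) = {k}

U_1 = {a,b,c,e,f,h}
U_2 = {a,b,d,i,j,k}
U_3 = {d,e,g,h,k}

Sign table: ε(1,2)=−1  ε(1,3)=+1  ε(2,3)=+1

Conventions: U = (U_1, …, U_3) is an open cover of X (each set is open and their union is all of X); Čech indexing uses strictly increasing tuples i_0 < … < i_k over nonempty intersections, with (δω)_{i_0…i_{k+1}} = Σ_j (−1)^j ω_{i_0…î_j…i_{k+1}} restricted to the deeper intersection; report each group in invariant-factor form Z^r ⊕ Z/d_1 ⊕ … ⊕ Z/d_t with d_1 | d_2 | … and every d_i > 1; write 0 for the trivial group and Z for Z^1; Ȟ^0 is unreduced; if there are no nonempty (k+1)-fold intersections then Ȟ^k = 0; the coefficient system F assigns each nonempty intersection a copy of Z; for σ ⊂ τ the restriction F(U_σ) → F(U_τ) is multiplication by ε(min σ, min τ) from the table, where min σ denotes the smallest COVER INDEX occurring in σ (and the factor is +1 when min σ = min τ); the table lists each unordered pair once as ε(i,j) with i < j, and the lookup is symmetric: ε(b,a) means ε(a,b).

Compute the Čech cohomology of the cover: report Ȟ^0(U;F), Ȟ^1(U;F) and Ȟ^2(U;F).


cover nerve:
  U12={a,b} U13={e,h} U23={d,k}
C dims 3,3; δ0: rk 3, SNF 1^2·2
Ȟ^0: (3−3)−0=0 ⇒ 0
Ȟ^1: (3−0)−3=0 plus torsion [2] ⇒ Z/2
Ȟ^2: (0−0)−0=0 ⇒ 0

Ȟ^0 ≅ 0, Ȟ^1 ≅ Z/2 and Ȟ^2 ≅ 0


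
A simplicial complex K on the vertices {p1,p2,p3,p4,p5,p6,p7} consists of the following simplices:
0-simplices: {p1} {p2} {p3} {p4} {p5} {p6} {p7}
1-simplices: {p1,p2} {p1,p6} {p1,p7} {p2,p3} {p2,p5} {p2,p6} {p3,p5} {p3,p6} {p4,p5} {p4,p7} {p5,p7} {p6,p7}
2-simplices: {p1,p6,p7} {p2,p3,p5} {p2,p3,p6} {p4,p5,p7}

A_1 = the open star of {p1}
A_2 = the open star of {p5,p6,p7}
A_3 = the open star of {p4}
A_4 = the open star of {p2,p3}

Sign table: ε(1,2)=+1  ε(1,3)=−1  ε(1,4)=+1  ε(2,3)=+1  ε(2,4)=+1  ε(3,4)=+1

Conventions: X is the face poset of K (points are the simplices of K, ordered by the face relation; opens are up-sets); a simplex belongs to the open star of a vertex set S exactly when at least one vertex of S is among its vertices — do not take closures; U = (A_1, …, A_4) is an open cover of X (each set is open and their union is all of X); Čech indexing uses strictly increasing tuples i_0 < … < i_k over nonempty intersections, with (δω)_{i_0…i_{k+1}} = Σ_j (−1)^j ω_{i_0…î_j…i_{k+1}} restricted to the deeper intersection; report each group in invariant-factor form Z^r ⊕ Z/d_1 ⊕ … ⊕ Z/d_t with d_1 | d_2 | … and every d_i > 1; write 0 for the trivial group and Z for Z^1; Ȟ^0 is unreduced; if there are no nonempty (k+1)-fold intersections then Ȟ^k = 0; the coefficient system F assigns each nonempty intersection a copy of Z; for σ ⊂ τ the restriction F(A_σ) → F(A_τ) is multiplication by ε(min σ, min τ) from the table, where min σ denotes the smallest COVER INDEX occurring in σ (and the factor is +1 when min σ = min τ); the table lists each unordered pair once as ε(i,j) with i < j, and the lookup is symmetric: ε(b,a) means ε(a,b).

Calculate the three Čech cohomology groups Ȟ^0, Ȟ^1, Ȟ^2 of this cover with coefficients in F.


Ȟ^0 ≅ Z,  Ȟ^1 ≅ Z,  Ȟ^2 ≅ 0

nonempty intersections:
  A1={{p1},{p1,p2},{p1,p6},{p1,p7},{p1,p6,p7}} A2={{p5},{p6},{p7},{p1,p6},{p1,p7},{p2,p5},{p2,p6},{p3,p5},{p3,p6},{p4,p5},{p4,p7},{p5,p7},{p6,p7},{p1,p6,p7},{p2,p3,p5},{p2,p3,p6},{p4,p5,p7}} A3={{p4},{p4,p5},{p4,p7},{p4,p5,p7}} A4={{p2},{p3},{p1,p2},{p2,p3},{p2,p5},{p2,p6},{p3,p5},{p3,p6},{p2,p3,p5},{p2,p3,p6}}
  A12={{p1,p6},{p1,p7},{p1,p6,p7}} A14={{p1,p2}} A23={{p4,p5},{p4,p7},{p4,p5,p7}} A24={{p2,p5},{p2,p6},{p3,p5},{p3,p6},{p2,p3,p5},{p2,p3,p6}}
C dims 4,4; δ0: rk 3, SNF 1^3
Ȟ^0: (4−3)−0=1 ⇒ Z
Ȟ^1: (4−0)−3=1 ⇒ Z
Ȟ^2: (0−0)−0=0 ⇒ 0


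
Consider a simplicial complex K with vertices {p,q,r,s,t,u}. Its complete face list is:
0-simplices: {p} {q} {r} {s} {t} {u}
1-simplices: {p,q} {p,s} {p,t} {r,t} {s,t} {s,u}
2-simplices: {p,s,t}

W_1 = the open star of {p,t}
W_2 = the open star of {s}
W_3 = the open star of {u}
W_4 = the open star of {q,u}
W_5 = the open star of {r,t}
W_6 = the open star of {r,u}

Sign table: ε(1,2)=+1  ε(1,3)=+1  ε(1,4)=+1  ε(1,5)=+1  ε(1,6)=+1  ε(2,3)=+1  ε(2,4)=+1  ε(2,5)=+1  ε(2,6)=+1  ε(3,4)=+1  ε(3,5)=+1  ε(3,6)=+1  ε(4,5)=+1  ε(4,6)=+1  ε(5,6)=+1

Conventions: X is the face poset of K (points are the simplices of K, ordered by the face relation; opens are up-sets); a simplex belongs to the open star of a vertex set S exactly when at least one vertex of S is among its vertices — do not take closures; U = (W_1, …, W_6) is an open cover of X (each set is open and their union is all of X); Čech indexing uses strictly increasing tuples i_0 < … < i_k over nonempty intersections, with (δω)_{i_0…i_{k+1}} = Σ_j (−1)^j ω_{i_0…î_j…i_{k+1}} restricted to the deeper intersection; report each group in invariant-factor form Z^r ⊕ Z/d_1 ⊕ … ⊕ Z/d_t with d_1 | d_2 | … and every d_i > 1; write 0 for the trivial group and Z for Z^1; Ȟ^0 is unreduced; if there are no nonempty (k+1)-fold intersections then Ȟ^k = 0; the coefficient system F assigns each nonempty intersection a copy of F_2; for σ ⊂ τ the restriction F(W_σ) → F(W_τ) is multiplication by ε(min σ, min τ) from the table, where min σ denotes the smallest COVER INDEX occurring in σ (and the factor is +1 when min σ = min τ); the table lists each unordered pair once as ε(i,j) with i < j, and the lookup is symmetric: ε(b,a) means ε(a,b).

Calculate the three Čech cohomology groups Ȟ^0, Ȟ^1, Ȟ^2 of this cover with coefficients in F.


Ȟ^0 ≅ Z/2; Ȟ^1 ≅ Z/2 ⊕ Z/2; Ȟ^2 ≅ 0

nerve simplices:
  W1={{p},{t},{p,q},{p,s},{p,t},{r,t},{s,t},{p,s,t}} W2={{s},{p,s},{s,t},{s,u},{p,s,t}} W3={{u},{s,u}} W4={{q},{u},{p,q},{s,u}} W5={{r},{t},{p,t},{r,t},{s,t},{p,s,t}} W6={{r},{u},{r,t},{s,u}}
  W12={{p,s},{s,t},{p,s,t}} W14={{p,q}} W15={{t},{p,t},{r,t},{s,t},{p,s,t}} W16={{r,t}} W23={{s,u}} W24={{s,u}} W25={{s,t},{p,s,t}} W26={{s,u}} W34={{u},{s,u}} W36={{u},{s,u}} W46={{u},{s,u}} W56={{r},{r,t}}
  W125={{s,t},{p,s,t}} W156={{r,t}} W234={{s,u}} W236={{s,u}} W246={{s,u}} W346={{u},{s,u}}
  W2346={{s,u}}
C dims 6,12,6,1; δ0: rk_F2 5; δ1: rk_F2 5; δ2: rk_F2 1
degree 0: 6−5−0 = 1 → Ȟ^0 ≅ Z/2
degree 1: 12−5−5 = 2 → Ȟ^1 ≅ Z/2 ⊕ Z/2
degree 2: 6−1−5 = 0 → Ȟ^2 ≅ 0


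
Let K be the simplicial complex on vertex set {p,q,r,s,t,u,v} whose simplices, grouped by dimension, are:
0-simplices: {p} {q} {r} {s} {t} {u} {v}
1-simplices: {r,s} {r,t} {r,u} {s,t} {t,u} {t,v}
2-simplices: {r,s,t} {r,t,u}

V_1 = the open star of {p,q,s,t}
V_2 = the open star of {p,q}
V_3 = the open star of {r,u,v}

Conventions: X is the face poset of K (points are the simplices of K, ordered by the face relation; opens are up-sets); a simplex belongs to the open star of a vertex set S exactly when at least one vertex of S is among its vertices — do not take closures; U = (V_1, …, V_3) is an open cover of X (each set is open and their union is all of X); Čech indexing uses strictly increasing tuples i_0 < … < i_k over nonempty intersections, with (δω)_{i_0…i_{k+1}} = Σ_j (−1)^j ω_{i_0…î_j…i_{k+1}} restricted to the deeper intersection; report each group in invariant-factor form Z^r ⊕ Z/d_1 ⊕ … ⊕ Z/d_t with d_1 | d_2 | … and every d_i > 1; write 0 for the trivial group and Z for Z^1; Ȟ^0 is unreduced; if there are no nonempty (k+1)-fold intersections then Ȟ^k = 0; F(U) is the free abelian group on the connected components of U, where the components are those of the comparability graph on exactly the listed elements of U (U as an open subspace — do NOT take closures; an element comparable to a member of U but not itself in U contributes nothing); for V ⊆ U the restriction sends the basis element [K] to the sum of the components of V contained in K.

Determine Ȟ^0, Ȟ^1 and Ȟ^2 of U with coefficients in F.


nerve of the cover:
  V1={{p},{q},{s},{t},{r,s},{r,t},{s,t},{t,u},{t,v},{r,s,t},{r,t,u}} V2={{p},{q}} V3={{r},{u},{v},{r,s},{r,t},{r,u},{t,u},{t,v},{r,s,t},{r,t,u}}
  V12={{p},{q}} V13={{r,s},{r,t},{t,u},{t,v},{r,s,t},{r,t,u}}
components per intersection:
  V1: {{p}} {{q}} {{s},{t},{r,s},{r,t},{s,t},{t,u},{t,v},{r,s,t},{r,t,u}}
  V2: {{p}} {{q}}
  V3: {{r},{u},{r,s},{r,t},{r,u},{t,u},{r,s,t},{r,t,u}} {{v},{t,v}}
  V12: {{p}} {{q}}
  V13: {{r,s},{r,t},{t,u},{r,s,t},{r,t,u}} {{t,v}}
C dims 7,4; δ0: rk 4, SNF 1^4
Ȟ^0 = (7 − 4) − 0 = 3, so Ȟ^0 ≅ Z^3
Ȟ^1 = (4 − 0) − 4 = 0, so Ȟ^1 ≅ 0
Ȟ^2 = (0 − 0) − 0 = 0, so Ȟ^2 ≅ 0

Ȟ^0(U;F) ≅ Z^3, Ȟ^1(U;F) ≅ 0, Ȟ^2(U;F) ≅ 0


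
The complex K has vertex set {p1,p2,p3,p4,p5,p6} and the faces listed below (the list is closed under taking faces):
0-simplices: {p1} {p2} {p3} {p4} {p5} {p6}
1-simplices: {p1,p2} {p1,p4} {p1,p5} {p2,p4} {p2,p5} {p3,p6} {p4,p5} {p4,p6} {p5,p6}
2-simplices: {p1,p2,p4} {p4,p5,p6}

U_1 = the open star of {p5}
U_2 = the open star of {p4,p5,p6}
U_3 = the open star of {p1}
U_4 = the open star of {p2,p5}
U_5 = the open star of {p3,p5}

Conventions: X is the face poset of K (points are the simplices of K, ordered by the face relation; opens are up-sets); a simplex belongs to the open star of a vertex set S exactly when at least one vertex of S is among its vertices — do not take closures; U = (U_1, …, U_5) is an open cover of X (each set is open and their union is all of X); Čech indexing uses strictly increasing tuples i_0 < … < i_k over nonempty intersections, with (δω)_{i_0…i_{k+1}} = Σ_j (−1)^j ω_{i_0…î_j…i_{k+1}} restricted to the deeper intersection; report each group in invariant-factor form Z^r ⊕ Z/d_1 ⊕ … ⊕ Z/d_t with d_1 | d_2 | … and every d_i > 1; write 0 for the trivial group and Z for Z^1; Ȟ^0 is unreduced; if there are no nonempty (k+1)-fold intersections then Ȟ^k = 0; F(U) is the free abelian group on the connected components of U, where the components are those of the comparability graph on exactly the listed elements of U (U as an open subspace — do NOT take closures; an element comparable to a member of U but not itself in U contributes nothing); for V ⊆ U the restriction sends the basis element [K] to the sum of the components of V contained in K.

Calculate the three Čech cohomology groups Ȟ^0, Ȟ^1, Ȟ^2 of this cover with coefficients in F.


Ȟ^0 = Z, Ȟ^1 = Z^2 and Ȟ^2 = 0

nonempty overlaps:
  U1={{p5},{p1,p5},{p2,p5},{p4,p5},{p5,p6},{p4,p5,p6}} U2={{p4},{p5},{p6},{p1,p4},{p1,p5},{p2,p4},{p2,p5},{p3,p6},{p4,p5},{p4,p6},{p5,p6},{p1,p2,p4},{p4,p5,p6}} U3={{p1},{p1,p2},{p1,p4},{p1,p5},{p1,p2,p4}} U4={{p2},{p5},{p1,p2},{p1,p5},{p2,p4},{p2,p5},{p4,p5},{p5,p6},{p1,p2,p4},{p4,p5,p6}} U5={{p3},{p5},{p1,p5},{p2,p5},{p3,p6},{p4,p5},{p5,p6},{p4,p5,p6}}
  U12={{p5},{p1,p5},{p2,p5},{p4,p5},{p5,p6},{p4,p5,p6}} U13={{p1,p5}} U14={{p5},{p1,p5},{p2,p5},{p4,p5},{p5,p6},{p4,p5,p6}} U15={{p5},{p1,p5},{p2,p5},{p4,p5},{p5,p6},{p4,p5,p6}} U23={{p1,p4},{p1,p5},{p1,p2,p4}} U24={{p5},{p1,p5},{p2,p4},{p2,p5},{p4,p5},{p5,p6},{p1,p2,p4},{p4,p5,p6}} U25={{p5},{p1,p5},{p2,p5},{p3,p6},{p4,p5},{p5,p6},{p4,p5,p6}} U34={{p1,p2},{p1,p5},{p1,p2,p4}} U35={{p1,p5}} U45={{p5},{p1,p5},{p2,p5},{p4,p5},{p5,p6},{p4,p5,p6}}
  U123={{p1,p5}} U124={{p5},{p1,p5},{p2,p5},{p4,p5},{p5,p6},{p4,p5,p6}} U125={{p5},{p1,p5},{p2,p5},{p4,p5},{p5,p6},{p4,p5,p6}} U134={{p1,p5}} U135={{p1,p5}} U145={{p5},{p1,p5},{p2,p5},{p4,p5},{p5,p6},{p4,p5,p6}} U234={{p1,p5},{p1,p2,p4}} U235={{p1,p5}} U245={{p5},{p1,p5},{p2,p5},{p4,p5},{p5,p6},{p4,p5,p6}} U345={{p1,p5}}
  U1234={{p1,p5}} U1235={{p1,p5}} U1245={{p5},{p1,p5},{p2,p5},{p4,p5},{p5,p6},{p4,p5,p6}} U1345={{p1,p5}} U2345={{p1,p5}}
  U12345={{p1,p5}}
components per intersection:
  U1: {{p5},{p1,p5},{p2,p5},{p4,p5},{p5,p6},{p4,p5,p6}}
  U2: {{p4},{p5},{p6},{p1,p4},{p1,p5},{p2,p4},{p2,p5},{p3,p6},{p4,p5},{p4,p6},{p5,p6},{p1,p2,p4},{p4,p5,p6}}
  U3: {{p1},{p1,p2},{p1,p4},{p1,p5},{p1,p2,p4}}
  U4: {{p2},{p5},{p1,p2},{p1,p5},{p2,p4},{p2,p5},{p4,p5},{p5,p6},{p1,p2,p4},{p4,p5,p6}}
  U5: {{p3},{p3,p6}} {{p5},{p1,p5},{p2,p5},{p4,p5},{p5,p6},{p4,p5,p6}}
  U12: {{p5},{p1,p5},{p2,p5},{p4,p5},{p5,p6},{p4,p5,p6}}
  U13: {{p1,p5}}
  U14: {{p5},{p1,p5},{p2,p5},{p4,p5},{p5,p6},{p4,p5,p6}}
  U15: {{p5},{p1,p5},{p2,p5},{p4,p5},{p5,p6},{p4,p5,p6}}
  U23: {{p1,p4},{p1,p2,p4}} {{p1,p5}}
  U24: {{p5},{p1,p5},{p2,p5},{p4,p5},{p5,p6},{p4,p5,p6}} {{p2,p4},{p1,p2,p4}}
  U25: {{p5},{p1,p5},{p2,p5},{p4,p5},{p5,p6},{p4,p5,p6}} {{p3,p6}}
  U34: {{p1,p2},{p1,p2,p4}} {{p1,p5}}
  U35: {{p1,p5}}
  U45: {{p5},{p1,p5},{p2,p5},{p4,p5},{p5,p6},{p4,p5,p6}}
  U123: {{p1,p5}}
  U124: {{p5},{p1,p5},{p2,p5},{p4,p5},{p5,p6},{p4,p5,p6}}
  U125: {{p5},{p1,p5},{p2,p5},{p4,p5},{p5,p6},{p4,p5,p6}}
  U134: {{p1,p5}}
  U135: {{p1,p5}}
  U145: {{p5},{p1,p5},{p2,p5},{p4,p5},{p5,p6},{p4,p5,p6}}
  U234: {{p1,p5}} {{p1,p2,p4}}
  U235: {{p1,p5}}
  U245: {{p5},{p1,p5},{p2,p5},{p4,p5},{p5,p6},{p4,p5,p6}}
  U345: {{p1,p5}}
  U1234: {{p1,p5}}
  U1235: {{p1,p5}}
  U1245: {{p5},{p1,p5},{p2,p5},{p4,p5},{p5,p6},{p4,p5,p6}}
  U1345: {{p1,p5}}
  U2345: {{p1,p5}}
  U12345: {{p1,p5}}
C dims 6,14,11,5; δ0: rk 5, SNF 1^5; δ1: rk 7, SNF 1^7; δ2: rk 4, SNF 1^4
degree 0: 6−5−0 = 1 → Ȟ^0 ≅ Z
degree 1: 14−7−5 = 2 → Ȟ^1 ≅ Z^2
degree 2: 11−4−7 = 0 → Ȟ^2 ≅ 0


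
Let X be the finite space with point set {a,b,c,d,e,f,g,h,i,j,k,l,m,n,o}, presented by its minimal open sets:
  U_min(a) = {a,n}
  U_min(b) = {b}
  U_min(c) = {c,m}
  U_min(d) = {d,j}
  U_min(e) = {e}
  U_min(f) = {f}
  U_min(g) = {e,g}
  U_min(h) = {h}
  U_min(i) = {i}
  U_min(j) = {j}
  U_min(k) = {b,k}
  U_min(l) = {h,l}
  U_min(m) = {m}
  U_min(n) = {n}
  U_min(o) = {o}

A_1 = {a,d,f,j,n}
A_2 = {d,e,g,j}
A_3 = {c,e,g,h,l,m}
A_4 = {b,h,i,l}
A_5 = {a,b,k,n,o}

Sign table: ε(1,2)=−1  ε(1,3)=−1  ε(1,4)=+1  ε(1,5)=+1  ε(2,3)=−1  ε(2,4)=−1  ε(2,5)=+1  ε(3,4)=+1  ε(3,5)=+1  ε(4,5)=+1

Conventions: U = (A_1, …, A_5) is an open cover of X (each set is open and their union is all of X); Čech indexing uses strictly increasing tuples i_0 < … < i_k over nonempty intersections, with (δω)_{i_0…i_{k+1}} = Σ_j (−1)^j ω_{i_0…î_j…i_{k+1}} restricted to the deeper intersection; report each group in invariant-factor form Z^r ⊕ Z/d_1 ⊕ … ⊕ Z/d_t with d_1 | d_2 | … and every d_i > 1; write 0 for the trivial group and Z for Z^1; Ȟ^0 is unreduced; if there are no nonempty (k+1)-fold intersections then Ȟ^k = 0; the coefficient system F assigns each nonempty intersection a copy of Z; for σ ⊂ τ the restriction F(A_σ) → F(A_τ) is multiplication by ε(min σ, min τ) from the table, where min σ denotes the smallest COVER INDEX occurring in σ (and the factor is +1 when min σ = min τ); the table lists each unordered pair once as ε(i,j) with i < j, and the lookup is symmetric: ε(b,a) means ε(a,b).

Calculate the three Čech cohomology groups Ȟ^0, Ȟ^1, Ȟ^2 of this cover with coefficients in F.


nerve simplices:
  A12={d,j} A15={a,n} A23={e,g} A34={h,l} A45={b}
C dims 5,5; δ0: rk 4, SNF 1^4
degree 0: 5−4−0 = 1 → Ȟ^0 ≅ Z
degree 1: 5−0−4 = 1 → Ȟ^1 ≅ Z
degree 2: 0−0−0 = 0 → Ȟ^2 ≅ 0

Ȟ^0 = Z,  Ȟ^1 = Z,  Ȟ^2 = 0


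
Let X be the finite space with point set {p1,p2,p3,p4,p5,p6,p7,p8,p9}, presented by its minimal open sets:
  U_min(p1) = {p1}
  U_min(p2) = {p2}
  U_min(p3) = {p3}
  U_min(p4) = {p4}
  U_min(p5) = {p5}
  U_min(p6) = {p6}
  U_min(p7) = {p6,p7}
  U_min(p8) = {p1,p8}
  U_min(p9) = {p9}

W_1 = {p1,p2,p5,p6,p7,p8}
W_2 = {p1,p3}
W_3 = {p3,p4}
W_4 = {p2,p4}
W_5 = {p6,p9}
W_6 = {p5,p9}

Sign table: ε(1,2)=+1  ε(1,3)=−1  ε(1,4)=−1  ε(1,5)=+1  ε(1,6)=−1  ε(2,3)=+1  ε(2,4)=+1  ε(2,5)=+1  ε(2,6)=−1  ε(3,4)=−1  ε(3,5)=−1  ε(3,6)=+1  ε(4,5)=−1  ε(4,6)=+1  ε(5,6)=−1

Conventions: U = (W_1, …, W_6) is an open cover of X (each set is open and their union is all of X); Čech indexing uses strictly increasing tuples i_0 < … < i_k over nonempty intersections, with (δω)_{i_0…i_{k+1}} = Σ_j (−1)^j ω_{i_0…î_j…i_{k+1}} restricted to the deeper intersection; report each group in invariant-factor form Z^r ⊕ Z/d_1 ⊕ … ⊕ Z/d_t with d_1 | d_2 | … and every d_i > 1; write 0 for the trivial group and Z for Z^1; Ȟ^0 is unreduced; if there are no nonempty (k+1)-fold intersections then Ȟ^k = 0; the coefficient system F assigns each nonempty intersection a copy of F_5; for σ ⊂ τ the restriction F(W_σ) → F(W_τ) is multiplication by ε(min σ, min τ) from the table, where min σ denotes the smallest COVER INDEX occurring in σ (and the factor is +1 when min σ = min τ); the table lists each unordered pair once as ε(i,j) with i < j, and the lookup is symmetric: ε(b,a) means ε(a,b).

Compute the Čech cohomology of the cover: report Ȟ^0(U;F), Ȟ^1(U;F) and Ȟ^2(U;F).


Ȟ^0 = Z/5; Ȟ^1 = Z/5 ⊕ Z/5; Ȟ^2 = 0

nonempty overlaps:
  W12={p1} W14={p2} W15={p6} W16={p5} W23={p3} W34={p4} W56={p9}
C dims 6,7; δ0: rk_F5 5
degree 0: 6−5−0 = 1 → Ȟ^0 ≅ Z/5
degree 1: 7−0−5 = 2 → Ȟ^1 ≅ Z/5 ⊕ Z/5
degree 2: 0−0−0 = 0 → Ȟ^2 ≅ 0


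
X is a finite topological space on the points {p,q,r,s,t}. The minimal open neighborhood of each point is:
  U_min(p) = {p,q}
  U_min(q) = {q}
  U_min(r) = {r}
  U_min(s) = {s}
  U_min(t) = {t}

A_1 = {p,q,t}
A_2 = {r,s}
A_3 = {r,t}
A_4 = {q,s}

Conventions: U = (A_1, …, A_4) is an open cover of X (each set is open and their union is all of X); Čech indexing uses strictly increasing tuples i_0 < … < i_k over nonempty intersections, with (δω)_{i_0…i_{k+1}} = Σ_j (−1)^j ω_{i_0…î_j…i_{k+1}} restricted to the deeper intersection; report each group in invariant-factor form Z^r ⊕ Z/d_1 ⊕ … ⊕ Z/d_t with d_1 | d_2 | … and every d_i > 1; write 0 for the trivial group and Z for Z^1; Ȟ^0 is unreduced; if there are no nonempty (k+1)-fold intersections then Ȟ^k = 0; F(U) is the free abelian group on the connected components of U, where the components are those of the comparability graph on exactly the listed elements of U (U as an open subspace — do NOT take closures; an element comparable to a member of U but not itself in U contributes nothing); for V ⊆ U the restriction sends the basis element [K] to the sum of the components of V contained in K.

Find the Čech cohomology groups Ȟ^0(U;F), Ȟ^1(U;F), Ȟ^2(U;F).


nonempty intersections:
  A13={t} A14={q} A23={r} A24={s}
components per intersection:
  A1: {p,q} {t}
  A2: {r} {s}
  A3: {r} {t}
  A4: {q} {s}
  A13: {t}
  A14: {q}
  A23: {r}
  A24: {s}
C dims 8,4; δ0: rk 4, SNF 1^4
Ȟ^0: (8−4)−0=4 ⇒ Z^4
Ȟ^1: (4−0)−4=0 ⇒ 0
Ȟ^2: (0−0)−0=0 ⇒ 0

Ȟ^0 = Z^4, Ȟ^1 = 0, Ȟ^2 = 0


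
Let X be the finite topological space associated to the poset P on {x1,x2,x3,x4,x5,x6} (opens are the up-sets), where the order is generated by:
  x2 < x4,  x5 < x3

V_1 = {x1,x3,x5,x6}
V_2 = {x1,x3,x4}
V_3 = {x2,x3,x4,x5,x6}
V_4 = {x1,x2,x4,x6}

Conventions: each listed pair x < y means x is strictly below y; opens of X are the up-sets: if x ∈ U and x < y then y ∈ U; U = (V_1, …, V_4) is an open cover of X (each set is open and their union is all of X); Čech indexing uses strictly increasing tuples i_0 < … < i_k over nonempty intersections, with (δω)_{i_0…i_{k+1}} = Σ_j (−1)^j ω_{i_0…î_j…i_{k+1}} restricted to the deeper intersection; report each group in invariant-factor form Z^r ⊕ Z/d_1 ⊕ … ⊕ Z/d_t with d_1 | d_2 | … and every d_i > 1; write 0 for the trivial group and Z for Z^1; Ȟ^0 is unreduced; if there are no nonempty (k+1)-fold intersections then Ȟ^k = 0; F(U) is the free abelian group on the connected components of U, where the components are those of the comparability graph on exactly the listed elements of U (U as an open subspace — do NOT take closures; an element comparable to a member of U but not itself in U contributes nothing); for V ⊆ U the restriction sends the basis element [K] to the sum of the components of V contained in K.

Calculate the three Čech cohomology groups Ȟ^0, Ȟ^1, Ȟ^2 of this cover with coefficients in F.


Ȟ^0 ≅ Z^4, Ȟ^1 ≅ 0, Ȟ^2 ≅ 0

nonempty intersections:
  V12={x1,x3} V13={x3,x5,x6} V14={x1,x6} V23={x3,x4} V24={x1,x4} V34={x2,x4,x6}
  V123={x3} V124={x1} V134={x6} V234={x4}
components per intersection:
  V1: {x1} {x3,x5} {x6}
  V2: {x1} {x3} {x4}
  V3: {x2,x4} {x3,x5} {x6}
  V4: {x1} {x2,x4} {x6}
  V12: {x1} {x3}
  V13: {x3,x5} {x6}
  V14: {x1} {x6}
  V23: {x3} {x4}
  V24: {x1} {x4}
  V34: {x2,x4} {x6}
  V123: {x3}
  V124: {x1}
  V134: {x6}
  V234: {x4}
C dims 12,12,4; δ0: rk 8, SNF 1^8; δ1: rk 4, SNF 1^4
Ȟ^0: (12−8)−0=4 ⇒ Z^4
Ȟ^1: (12−4)−8=0 ⇒ 0
Ȟ^2: (4−0)−4=0 ⇒ 0


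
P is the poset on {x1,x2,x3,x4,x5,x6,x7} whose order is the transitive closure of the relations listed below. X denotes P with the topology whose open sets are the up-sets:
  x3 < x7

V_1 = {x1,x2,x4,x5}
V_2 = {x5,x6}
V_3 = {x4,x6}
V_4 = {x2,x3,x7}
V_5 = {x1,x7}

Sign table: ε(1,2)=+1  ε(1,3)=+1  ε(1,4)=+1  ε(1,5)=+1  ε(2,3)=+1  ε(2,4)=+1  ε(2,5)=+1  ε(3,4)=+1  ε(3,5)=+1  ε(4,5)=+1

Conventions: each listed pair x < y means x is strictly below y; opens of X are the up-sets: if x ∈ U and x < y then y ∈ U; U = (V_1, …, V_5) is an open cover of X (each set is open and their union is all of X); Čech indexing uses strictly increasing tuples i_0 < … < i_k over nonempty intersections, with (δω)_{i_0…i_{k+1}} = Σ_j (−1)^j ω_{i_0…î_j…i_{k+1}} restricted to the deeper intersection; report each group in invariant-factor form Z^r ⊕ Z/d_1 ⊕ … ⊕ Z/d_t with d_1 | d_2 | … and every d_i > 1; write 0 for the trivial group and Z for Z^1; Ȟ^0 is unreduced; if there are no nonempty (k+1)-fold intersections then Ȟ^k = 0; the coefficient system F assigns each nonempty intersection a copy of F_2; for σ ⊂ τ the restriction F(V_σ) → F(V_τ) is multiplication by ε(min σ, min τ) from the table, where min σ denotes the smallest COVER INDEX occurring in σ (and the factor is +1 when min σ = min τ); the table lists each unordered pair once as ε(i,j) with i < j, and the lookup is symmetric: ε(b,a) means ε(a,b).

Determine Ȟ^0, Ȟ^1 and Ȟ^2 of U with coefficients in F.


intersection data:
  V12={x5} V13={x4} V14={x2} V15={x1} V23={x6} V45={x7}
C dims 5,6; δ0: rk_F2 4
Ȟ^0 = (5 − 4) − 0 = 1, so Ȟ^0 ≅ Z/2
Ȟ^1 = (6 − 0) − 4 = 2, so Ȟ^1 ≅ Z/2 ⊕ Z/2
Ȟ^2 = (0 − 0) − 0 = 0, so Ȟ^2 ≅ 0

Ȟ^0 ≅ Z/2,  Ȟ^1 ≅ Z/2 ⊕ Z/2,  Ȟ^2 ≅ 0


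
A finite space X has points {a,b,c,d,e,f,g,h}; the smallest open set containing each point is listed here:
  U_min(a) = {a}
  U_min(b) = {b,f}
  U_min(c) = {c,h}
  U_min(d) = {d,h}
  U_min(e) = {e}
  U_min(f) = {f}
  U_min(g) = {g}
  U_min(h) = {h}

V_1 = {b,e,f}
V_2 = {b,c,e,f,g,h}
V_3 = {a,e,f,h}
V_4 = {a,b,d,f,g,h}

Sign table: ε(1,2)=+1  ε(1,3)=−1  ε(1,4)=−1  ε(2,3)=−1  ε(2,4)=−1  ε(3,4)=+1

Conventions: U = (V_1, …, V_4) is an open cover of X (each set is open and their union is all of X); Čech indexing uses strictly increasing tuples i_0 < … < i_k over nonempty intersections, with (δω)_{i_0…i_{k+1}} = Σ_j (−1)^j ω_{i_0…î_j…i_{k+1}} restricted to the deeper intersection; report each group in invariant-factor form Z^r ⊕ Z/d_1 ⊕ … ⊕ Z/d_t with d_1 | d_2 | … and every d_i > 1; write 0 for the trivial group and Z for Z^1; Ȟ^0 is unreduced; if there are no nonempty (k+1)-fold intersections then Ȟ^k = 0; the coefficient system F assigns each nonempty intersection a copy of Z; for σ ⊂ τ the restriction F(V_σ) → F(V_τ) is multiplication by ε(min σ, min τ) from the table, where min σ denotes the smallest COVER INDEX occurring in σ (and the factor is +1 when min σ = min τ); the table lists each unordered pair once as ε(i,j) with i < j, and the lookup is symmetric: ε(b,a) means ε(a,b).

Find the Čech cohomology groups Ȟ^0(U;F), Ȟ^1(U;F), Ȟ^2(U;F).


nonempty overlaps:
  V12={b,e,f} V13={e,f} V14={b,f} V23={e,f,h} V24={b,f,g,h} V34={a,f,h}
  V123={e,f} V124={b,f} V134={f} V234={f,h}
  V1234={f}
C dims 4,6,4,1; δ0: rk 3, SNF 1^3; δ1: rk 3, SNF 1^3; δ2: rk 1, SNF 1^1
degree 0: 4−3−0 = 1 → Ȟ^0 ≅ Z
degree 1: 6−3−3 = 0 → Ȟ^1 ≅ 0
degree 2: 4−1−3 = 0 → Ȟ^2 ≅ 0

Ȟ^0 = Z,  Ȟ^1 = 0,  Ȟ^2 = 0


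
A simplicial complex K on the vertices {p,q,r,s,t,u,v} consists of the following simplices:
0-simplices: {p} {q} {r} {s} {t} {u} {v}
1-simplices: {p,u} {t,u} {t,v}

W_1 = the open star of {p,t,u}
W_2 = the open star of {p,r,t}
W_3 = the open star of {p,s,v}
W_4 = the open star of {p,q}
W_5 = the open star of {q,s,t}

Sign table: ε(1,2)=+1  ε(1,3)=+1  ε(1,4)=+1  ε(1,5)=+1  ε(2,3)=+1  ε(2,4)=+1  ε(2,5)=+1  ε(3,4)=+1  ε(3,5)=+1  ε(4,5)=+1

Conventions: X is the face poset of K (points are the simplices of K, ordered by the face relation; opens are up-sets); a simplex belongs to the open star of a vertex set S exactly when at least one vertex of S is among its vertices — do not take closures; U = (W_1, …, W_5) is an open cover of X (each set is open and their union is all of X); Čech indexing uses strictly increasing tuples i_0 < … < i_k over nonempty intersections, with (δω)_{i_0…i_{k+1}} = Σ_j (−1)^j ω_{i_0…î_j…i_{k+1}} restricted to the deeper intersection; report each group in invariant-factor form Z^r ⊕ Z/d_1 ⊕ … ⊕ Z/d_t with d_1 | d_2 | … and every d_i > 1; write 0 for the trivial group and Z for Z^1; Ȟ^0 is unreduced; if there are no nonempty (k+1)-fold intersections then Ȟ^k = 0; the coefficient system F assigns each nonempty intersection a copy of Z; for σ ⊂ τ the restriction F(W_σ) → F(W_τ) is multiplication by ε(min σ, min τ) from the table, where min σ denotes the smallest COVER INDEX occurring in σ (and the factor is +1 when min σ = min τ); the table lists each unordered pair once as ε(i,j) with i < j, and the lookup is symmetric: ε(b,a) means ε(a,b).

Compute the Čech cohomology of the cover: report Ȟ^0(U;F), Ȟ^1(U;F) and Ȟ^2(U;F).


intersection data:
  W1={{p},{t},{u},{p,u},{t,u},{t,v}} W2={{p},{r},{t},{p,u},{t,u},{t,v}} W3={{p},{s},{v},{p,u},{t,v}} W4={{p},{q},{p,u}} W5={{q},{s},{t},{t,u},{t,v}}
  W12={{p},{t},{p,u},{t,u},{t,v}} W13={{p},{p,u},{t,v}} W14={{p},{p,u}} W15={{t},{t,u},{t,v}} W23={{p},{p,u},{t,v}} W24={{p},{p,u}} W25={{t},{t,u},{t,v}} W34={{p},{p,u}} W35={{s},{t,v}} W45={{q}}
  W123={{p},{p,u},{t,v}} W124={{p},{p,u}} W125={{t},{t,u},{t,v}} W134={{p},{p,u}} W135={{t,v}} W234={{p},{p,u}} W235={{t,v}}
  W1234={{p},{p,u}} W1235={{t,v}}
C dims 5,10,7,2; δ0: rk 4, SNF 1^4; δ1: rk 5, SNF 1^5; δ2: rk 2, SNF 1^2
Ȟ^0 = (5 − 4) − 0 = 1, so Ȟ^0 ≅ Z
Ȟ^1 = (10 − 5) − 4 = 1, so Ȟ^1 ≅ Z
Ȟ^2 = (7 − 2) − 5 = 0, so Ȟ^2 ≅ 0

Ȟ^0 = Z,  Ȟ^1 = Z,  Ȟ^2 = 0


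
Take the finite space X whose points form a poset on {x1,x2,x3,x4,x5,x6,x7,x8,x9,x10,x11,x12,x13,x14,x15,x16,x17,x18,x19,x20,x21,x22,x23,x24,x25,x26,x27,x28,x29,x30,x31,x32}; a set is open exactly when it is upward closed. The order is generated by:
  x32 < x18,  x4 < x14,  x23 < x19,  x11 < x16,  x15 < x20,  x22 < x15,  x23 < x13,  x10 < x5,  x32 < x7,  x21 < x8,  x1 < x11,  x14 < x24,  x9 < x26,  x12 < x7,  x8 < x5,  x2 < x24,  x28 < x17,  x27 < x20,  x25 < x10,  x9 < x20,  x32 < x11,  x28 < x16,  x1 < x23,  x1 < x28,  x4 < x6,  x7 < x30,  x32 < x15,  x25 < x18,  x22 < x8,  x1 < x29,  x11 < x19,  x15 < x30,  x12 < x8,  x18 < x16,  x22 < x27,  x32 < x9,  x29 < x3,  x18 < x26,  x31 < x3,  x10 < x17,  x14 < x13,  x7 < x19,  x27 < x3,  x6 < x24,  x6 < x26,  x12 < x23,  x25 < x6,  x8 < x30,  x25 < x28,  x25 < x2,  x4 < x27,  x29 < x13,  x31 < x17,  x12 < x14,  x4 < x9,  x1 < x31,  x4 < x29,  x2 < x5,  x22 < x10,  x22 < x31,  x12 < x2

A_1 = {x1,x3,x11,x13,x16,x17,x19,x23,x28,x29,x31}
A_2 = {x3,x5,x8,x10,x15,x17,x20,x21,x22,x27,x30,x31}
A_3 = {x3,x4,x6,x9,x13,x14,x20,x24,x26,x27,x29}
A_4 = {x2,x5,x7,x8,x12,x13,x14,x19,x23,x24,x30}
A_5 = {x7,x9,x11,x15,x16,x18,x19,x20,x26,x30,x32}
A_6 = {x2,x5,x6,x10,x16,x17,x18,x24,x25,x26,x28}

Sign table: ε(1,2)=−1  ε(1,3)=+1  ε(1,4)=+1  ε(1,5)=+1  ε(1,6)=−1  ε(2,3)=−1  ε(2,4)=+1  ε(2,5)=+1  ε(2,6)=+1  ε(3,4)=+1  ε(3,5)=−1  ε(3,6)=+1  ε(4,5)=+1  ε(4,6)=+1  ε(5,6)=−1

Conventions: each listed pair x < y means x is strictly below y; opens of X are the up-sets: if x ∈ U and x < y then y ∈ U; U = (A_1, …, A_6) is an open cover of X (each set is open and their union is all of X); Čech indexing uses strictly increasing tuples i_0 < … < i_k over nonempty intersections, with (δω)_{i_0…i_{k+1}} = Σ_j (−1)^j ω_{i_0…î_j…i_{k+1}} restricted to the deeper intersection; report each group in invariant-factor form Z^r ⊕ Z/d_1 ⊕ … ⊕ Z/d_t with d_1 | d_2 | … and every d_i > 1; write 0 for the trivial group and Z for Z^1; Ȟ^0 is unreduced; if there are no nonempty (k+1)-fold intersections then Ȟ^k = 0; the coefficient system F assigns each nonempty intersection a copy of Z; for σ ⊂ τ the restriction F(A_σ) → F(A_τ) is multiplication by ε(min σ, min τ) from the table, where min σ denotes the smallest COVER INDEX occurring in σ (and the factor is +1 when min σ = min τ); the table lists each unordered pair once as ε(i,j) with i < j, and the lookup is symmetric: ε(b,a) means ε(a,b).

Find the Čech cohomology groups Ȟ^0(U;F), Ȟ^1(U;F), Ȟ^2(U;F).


Ȟ^0(U;F) ≅ 0, Ȟ^1(U;F) ≅ Z/2 and Ȟ^2(U;F) ≅ Z

nonempty overlaps:
  A12={x3,x17,x31} A13={x3,x13,x29} A14={x13,x19,x23} A15={x11,x16,x19} A16={x16,x17,x28} A23={x3,x20,x27} A24={x5,x8,x30} A25={x15,x20,x30} A26={x5,x10,x17} A34={x13,x14,x24} A35={x9,x20,x26} A36={x6,x24,x26} A45={x7,x19,x30} A46={x2,x5,x24} A56={x16,x18,x26}
  A123={x3} A126={x17} A134={x13} A145={x19} A156={x16} A235={x20} A245={x30} A246={x5} A346={x24} A356={x26}
C dims 6,15,10; δ0: rk 6, SNF 1^5·2; δ1: rk 9, SNF 1^9
degree 0: 6−6−0 = 0 → Ȟ^0 ≅ 0
degree 1: 15−9−6 = 0 plus torsion [2] → Ȟ^1 ≅ Z/2
degree 2: 10−0−9 = 1 → Ȟ^2 ≅ Z
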